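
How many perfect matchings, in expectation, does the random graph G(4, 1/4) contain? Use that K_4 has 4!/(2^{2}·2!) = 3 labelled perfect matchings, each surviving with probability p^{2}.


K_4 has 4!/(2^{2}·2!) = 3 labelled perfect matchings.
For each such perfect matching H, let X_H = 1 if all 2 edges of H are present in G. Then P[X_H = 1] = p^{2} = (1/4)^{2} = 1/16.
Summing the indicators: E[X] = Σ_H E[X_H] = 3 · p^{2} = 3 · 1/16 = 3/16.
Numerically: E[X] ≈ 0.1875.

E[X] = 3 · (1/4)^{2} = 3/16 ≈ 0.1875.


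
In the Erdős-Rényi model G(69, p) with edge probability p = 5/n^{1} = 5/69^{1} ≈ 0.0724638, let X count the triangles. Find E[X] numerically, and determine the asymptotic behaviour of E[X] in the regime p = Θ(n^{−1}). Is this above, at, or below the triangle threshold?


Number of potential triangles: C(69, 3) = 52394.
Each occurs with probability p³ ≈ (0.0724638)³ ≈ 3.80507079e-04.
By linearity: E[X] = C(69, 3)·p³ ≈ 52394 · 3.80507079e-04 ≈ 19.936288.
Here α = 1, so p = 5/n is exactly at the triangle threshold p ~ 1/n. Asymptotically E[X] → c³/6 = 5³/6 = 125/6 ≈ 20.833333, a bounded constant. In this regime the triangle count is asymptotically Poisson(c³/6).

E[X] ≈ 19.936288; in regime p = Θ(1/n^{1}) E[X] stays bounded (at the triangle threshold p ~ 1/n).


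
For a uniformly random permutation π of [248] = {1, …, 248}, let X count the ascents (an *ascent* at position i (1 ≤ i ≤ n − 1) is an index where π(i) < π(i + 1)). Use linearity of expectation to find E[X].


Write X = Σ X_I over i = 1, …, 247, with X_I the indicator of one ascent.
There are 247 indicators.
For each fixed i, the pair (π(i), π(i+1)) is a uniformly random ordered pair of distinct values from {1, …, 248}; by symmetry P[π(i) < π(i+1)] = 1/2.
By linearity: E[X] = 247 · (1/2) = (248 − 1) · (1/2) = 247/2 ≈ 123.5000.

E[X] = 247/2 = 123.5000.


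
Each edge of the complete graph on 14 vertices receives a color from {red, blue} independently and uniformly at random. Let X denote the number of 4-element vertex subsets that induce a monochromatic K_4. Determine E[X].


Let X = Σ_S X_S over the C(14, 4) = 1001 subsets S of size 4, where X_S = 1 if the K_4 on S is monochromatic.
For a fixed S, the K_4 on S has C(4, 2) = 6 edges. P[all 6 edges red] = (1/2)^6, and likewise for blue, so P[monochromatic] = 2·(1/2)^6 = 2^{1 − 6} = 1/32.
By linearity: E[X] = C(14, 4) · 2^{1 − 6} = 1001 · 1/32 = 1001/32.
Numerically: E[X] ≈ 31.28125.

E[X] = C(14,4)·2^(1−C(4,2)) = 1001/32 ≈ 31.28125.


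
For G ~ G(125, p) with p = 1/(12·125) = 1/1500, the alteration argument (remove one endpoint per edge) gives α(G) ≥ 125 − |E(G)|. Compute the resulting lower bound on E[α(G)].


E[|E(G)|] = C(125, 2)·p = 7750 · (1/1500) = 31/6.
E[α(G)] ≥ n − E[|E(G)|] = 125 − 31/6 = 719/6.
Numerically: ≈ 119.83333.
(This is only a lower bound; the true E[α(G)] may be larger.)

E[α(G)] ≥ 719/6 ≈ 119.83333.


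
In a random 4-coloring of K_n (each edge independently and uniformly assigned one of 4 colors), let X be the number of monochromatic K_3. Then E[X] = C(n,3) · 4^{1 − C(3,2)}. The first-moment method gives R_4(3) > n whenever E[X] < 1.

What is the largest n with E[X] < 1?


We need C(n, 3) · 4^{1 − 3} < 1, i.e. C(n, 3) < 4^{3 − 1} = 16.
Check values of n near the boundary:
  n = 3: C(3, 3) = 1; 1 < 16? YES
  n = 4: C(4, 3) = 4; 4 < 16? YES
  n = 5: C(5, 3) = 10; 10 < 16? YES
  n = 6: C(6, 3) = 20; 20 < 16? NO
  n = 7: C(7, 3) = 35; 35 < 16? NO
  n = 8: C(8, 3) = 56; 56 < 16? NO
The largest n with C(n, 3) < 16 is n = 5 (where E[X] = 5/8 ≈ 0.6250). Hence R_4(3) > 5, i.e. R_4(3) ≥ 6.

Largest n = 5; hence R_4(3) > 5.


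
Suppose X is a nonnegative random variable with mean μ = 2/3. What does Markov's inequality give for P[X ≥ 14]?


μ = E[X] = 2/3, a = 14.
Markov: P[X ≥ 14] ≤ μ/a = (2/3)/14 = 1/21.
Numerically: ≈ 0.048.
(Since a = 14 > μ = 0.667, the bound 1/21 is < 1 and informative.)

P[X ≥ 14] ≤ 1/21 ≈ 0.048.


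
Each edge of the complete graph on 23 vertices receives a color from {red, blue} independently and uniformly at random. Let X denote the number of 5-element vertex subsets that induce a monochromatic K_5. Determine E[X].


Let X = Σ_S X_S over the C(23, 5) = 33649 subsets S of size 5, where X_S = 1 if the K_5 on S is monochromatic.
For a fixed S, the K_5 on S has C(5, 2) = 10 edges. P[all 10 edges red] = (1/2)^10, and likewise for blue, so P[monochromatic] = 2·(1/2)^10 = 2^{1 − 10} = 1/512.
By linearity: E[X] = C(23, 5) · 2^{1 − 10} = 33649 · 1/512 = 33649/512.
Numerically: E[X] ≈ 65.720703.

E[X] = C(23,5)·2^(1−C(5,2)) = 33649/512 ≈ 65.720703.


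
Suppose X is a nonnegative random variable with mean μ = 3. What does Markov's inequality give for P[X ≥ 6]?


μ = E[X] = 3, a = 6.
Markov: P[X ≥ 6] ≤ μ/a = (3)/6 = 1/2.
Numerically: ≈ 0.5000.
(Since a = 6 > μ = 3.0000, the bound 1/2 is < 1 and informative.)

P[X ≥ 6] ≤ 1/2 ≈ 0.5000.


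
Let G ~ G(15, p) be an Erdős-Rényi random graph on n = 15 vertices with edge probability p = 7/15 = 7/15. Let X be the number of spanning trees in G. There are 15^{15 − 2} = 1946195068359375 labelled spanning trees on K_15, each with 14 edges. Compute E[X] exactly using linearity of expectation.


K_15 has 15^{15 − 2} = 1946195068359375 labelled spanning trees.
For each such spanning tree H, let X_H = 1 if all 14 edges of H are present in G. Then P[X_H = 1] = p^{14} = (7/15)^{14} = 678223072849/29192926025390625.
Summing the indicators: E[X] = Σ_H E[X_H] = 1946195068359375 · p^{14} = 1946195068359375 · 678223072849/29192926025390625 = 678223072849/15.
Numerically: E[X] ≈ 4.521e+10.

E[X] = 1946195068359375 · (7/15)^{14} = 678223072849/15 ≈ 4.521e+10.


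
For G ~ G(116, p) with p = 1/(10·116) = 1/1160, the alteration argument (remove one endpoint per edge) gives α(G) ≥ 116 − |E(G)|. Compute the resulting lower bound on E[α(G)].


E[|E(G)|] = C(116, 2)·p = 6670 · (1/1160) = 23/4.
E[α(G)] ≥ n − E[|E(G)|] = 116 − 23/4 = 441/4.
Numerically: ≈ 110.2500.
(This is only a lower bound; the true E[α(G)] may be larger.)

E[α(G)] ≥ 441/4 ≈ 110.2500.


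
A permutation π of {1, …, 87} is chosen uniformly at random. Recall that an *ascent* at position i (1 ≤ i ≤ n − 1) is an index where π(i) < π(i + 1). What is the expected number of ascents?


Write X = Σ X_I over i = 1, …, 86, with X_I the indicator of one ascent.
There are 86 indicators.
For each fixed i, the pair (π(i), π(i+1)) is a uniformly random ordered pair of distinct values from {1, …, 87}; by symmetry P[π(i) < π(i+1)] = 1/2.
By linearity: E[X] = 86 · (1/2) = (87 − 1) · (1/2) = 43 ≈ 43.000000.

E[X] = 43 = 43.000000.


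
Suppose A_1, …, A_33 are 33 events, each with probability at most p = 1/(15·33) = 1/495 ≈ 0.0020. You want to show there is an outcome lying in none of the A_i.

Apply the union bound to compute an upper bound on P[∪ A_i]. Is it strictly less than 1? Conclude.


Union bound: P[∪_{i=1}^{33} A_i] ≤ Σ_i P[A_i] ≤ 33·p = 33·(1/495) = 1/15.
Numerically: 1/15 ≈ 0.0667.
Is 1/15 < 1? YES.
Since P[∪ A_i] ≤ 1/15 < 1, the complement has P[∩ A_i^c] ≥ 1 − 1/15 = 14/15 > 0, so some outcome avoids every A_i.

33·p = 1/15 ≈ 0.0667; existence CERTIFIED by the union bound.


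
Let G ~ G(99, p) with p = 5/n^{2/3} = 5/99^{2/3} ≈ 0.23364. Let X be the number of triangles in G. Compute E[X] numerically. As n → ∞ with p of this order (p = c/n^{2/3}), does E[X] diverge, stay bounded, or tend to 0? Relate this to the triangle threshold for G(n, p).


Number of potential triangles: C(99, 3) = 156849.
Each occurs with probability p³ ≈ (0.23364)³ ≈ 1.2753801e-02.
By linearity: E[X] = C(99, 3)·p³ ≈ 156849 · 1.2753801e-02 ≈ 2000.42088.
Since α = 2/3 < 1, p = c/n^{2/3} ≫ 1/n is above the triangle threshold p ~ 1/n. Asymptotically E[X] ~ (c³/6)·n^{3(1−α)} = (5³/6)·n^{1} → ∞; triangles are abundant w.h.p.

E[X] ≈ 2000.42088; in regime p = Θ(1/n^{2/3}) E[X] diverges (above the triangle threshold p ~ 1/n).


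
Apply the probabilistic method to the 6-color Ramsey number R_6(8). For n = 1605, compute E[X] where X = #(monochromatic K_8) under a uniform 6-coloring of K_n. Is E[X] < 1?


E[X] = C(1605, 8) · 6^{1 − 28} = 1073226690197348380200 · 6^{−27} = 1073226690197348380200/1023490369077469249536.
As a reduced fraction: E[X] = 14905926252740949725/14215144014964850688 ≈ 1.0485948.
Is E[X] < 1? NO.
Since E[X] ≥ 1, the first-moment bound is inconclusive at n = 1605; it does NOT by itself certify R_6(8) > 1605.

E[X] = 14905926252740949725/14215144014964850688 ≈ 1.0485948; E[X] ≥ 1; first-moment method inconclusive here.


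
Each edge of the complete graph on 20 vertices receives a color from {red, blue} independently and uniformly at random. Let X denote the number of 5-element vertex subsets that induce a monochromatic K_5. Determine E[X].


Let X = Σ_S X_S over the C(20, 5) = 15504 subsets S of size 5, where X_S = 1 if the K_5 on S is monochromatic.
For a fixed S, the K_5 on S has C(5, 2) = 10 edges. P[all 10 edges red] = (1/2)^10, and likewise for blue, so P[monochromatic] = 2·(1/2)^10 = 2^{1 − 10} = 1/512.
By linearity: E[X] = C(20, 5) · 2^{1 − 10} = 15504 · 1/512 = 969/32.
Numerically: E[X] ≈ 30.2812.

E[X] = C(20,5)·2^(1−C(5,2)) = 969/32 ≈ 30.2812.


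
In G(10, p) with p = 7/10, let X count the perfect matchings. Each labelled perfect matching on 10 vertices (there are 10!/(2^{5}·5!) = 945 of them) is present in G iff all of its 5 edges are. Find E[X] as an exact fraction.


K_10 has 10!/(2^{5}·5!) = 945 labelled perfect matchings.
For each such perfect matching H, let X_H = 1 if all 5 edges of H are present in G. Then P[X_H = 1] = p^{5} = (7/10)^{5} = 16807/100000.
By linearity: E[X] = Σ_H E[X_H] = 945 · p^{5} = 945 · 16807/100000 = 3176523/20000.
Numerically: E[X] ≈ 158.826.

E[X] = 945 · (7/10)^{5} = 3176523/20000 ≈ 158.826.


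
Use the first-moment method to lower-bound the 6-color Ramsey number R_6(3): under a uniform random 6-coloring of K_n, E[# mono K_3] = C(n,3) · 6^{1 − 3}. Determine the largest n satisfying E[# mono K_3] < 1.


We need C(n, 3) · 6^{1 − 3} < 1, i.e. C(n, 3) < 6^{3 − 1} = 36.
Check values of n near the boundary:
  n = 3: C(3, 3) = 1; 1 < 36? YES
  n = 4: C(4, 3) = 4; 4 < 36? YES
  n = 5: C(5, 3) = 10; 10 < 36? YES
  n = 6: C(6, 3) = 20; 20 < 36? YES
  n = 7: C(7, 3) = 35; 35 < 36? YES
  n = 8: C(8, 3) = 56; 56 < 36? NO
  n = 9: C(9, 3) = 84; 84 < 36? NO
  n = 10: C(10, 3) = 120; 120 < 36? NO
The largest n with C(n, 3) < 36 is n = 7 (where E[X] = 35/36 ≈ 0.97222). Hence R_6(3) > 7, i.e. R_6(3) ≥ 8.

Largest n = 7; hence R_6(3) > 7.


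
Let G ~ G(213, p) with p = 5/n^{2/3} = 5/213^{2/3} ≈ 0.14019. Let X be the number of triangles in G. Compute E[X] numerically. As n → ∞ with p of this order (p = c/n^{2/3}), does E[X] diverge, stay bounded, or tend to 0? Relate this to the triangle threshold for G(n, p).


Number of potential triangles: C(213, 3) = 1587986.
Each occurs with probability p³ ≈ (0.14019)³ ≈ 2.7551853e-03.
By linearity: E[X] = C(213, 3)·p³ ≈ 1587986 · 2.7551853e-03 ≈ 4375.19562.
Since α = 2/3 < 1, p = c/n^{2/3} ≫ 1/n is above the triangle threshold p ~ 1/n. Asymptotically E[X] ~ (c³/6)·n^{3(1−α)} = (5³/6)·n^{1} → ∞; triangles are abundant w.h.p.

E[X] ≈ 4375.19562; in regime p = Θ(1/n^{2/3}) E[X] diverges (above the triangle threshold p ~ 1/n).


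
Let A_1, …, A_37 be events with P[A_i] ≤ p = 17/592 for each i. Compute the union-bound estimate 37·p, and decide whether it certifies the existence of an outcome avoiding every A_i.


Union bound: P[∪_{i=1}^{37} A_i] ≤ Σ_i P[A_i] ≤ 37·p = 37·(17/592) = 17/16.
Numerically: 17/16 ≈ 1.0625000.
Is 17/16 < 1? NO.
Since the bound 17/16 is ≥ 1, the union bound is uninformative here; it does NOT by itself certify existence.

37·p = 17/16 ≈ 1.0625000; existence NOT certified by the union bound.


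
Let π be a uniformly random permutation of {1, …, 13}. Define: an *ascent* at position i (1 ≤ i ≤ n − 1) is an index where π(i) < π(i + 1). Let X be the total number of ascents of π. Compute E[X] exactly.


Write X = Σ X_I over i = 1, …, 12, with X_I the indicator of one ascent.
There are 12 indicators.
For each fixed i, the pair (π(i), π(i+1)) is a uniformly random ordered pair of distinct values from {1, …, 13}; by symmetry P[π(i) < π(i+1)] = 1/2.
By linearity: E[X] = 12 · (1/2) = (13 − 1) · (1/2) = 6 ≈ 6.00000.

E[X] = 6 = 6.00000.


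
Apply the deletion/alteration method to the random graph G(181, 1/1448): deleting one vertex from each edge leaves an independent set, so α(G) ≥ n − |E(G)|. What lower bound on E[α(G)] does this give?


E[|E(G)|] = C(181, 2)·p = 16290 · (1/1448) = 45/4.
E[α(G)] ≥ n − E[|E(G)|] = 181 − 45/4 = 679/4.
Numerically: ≈ 169.7500.
(This is only a lower bound; the true E[α(G)] may be larger.)

E[α(G)] ≥ 679/4 ≈ 169.7500.


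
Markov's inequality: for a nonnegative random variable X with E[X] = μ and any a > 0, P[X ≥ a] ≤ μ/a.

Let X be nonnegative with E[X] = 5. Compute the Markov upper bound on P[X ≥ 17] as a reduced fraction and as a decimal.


μ = E[X] = 5, a = 17.
Markov: P[X ≥ 17] ≤ μ/a = (5)/17 = 5/17.
Numerically: ≈ 0.2941.
(Since a = 17 > μ = 5.0000, the bound 5/17 is < 1 and informative.)

P[X ≥ 17] ≤ 5/17 ≈ 0.2941.


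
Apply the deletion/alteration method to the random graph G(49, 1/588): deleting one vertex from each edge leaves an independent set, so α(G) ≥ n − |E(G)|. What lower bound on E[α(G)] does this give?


E[|E(G)|] = C(49, 2)·p = 1176 · (1/588) = 2.
E[α(G)] ≥ n − E[|E(G)|] = 49 − 2 = 47.
Numerically: ≈ 47.0000.
(This is only a lower bound; the true E[α(G)] may be larger.)

E[α(G)] ≥ 47 ≈ 47.0000.


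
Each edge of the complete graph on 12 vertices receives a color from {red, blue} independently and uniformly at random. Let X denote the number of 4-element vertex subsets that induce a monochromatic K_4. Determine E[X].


Let X = Σ_S X_S over the C(12, 4) = 495 subsets S of size 4, where X_S = 1 if the K_4 on S is monochromatic.
For a fixed S, the K_4 on S has C(4, 2) = 6 edges. P[all 6 edges red] = (1/2)^6, and likewise for blue, so P[monochromatic] = 2·(1/2)^6 = 2^{1 − 6} = 1/32.
By linearity of expectation: E[X] = C(12, 4) · 2^{1 − 6} = 495 · 1/32 = 495/32.
Numerically: E[X] ≈ 15.468750.

E[X] = C(12,4)·2^(1−C(4,2)) = 495/32 ≈ 15.468750.


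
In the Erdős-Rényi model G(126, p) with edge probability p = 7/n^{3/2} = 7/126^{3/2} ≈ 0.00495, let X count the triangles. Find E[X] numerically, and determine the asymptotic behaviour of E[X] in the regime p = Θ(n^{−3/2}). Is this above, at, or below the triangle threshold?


Number of potential triangles: C(126, 3) = 325500.
Each occurs with probability p³ ≈ (0.00495)³ ≈ 1.21235e-07.
By linearity: E[X] = C(126, 3)·p³ ≈ 325500 · 1.21235e-07 ≈ 0.039.
Since α = 3/2 > 1, p = c/n^{3/2} = o(1/n) is below the triangle threshold p ~ 1/n. Asymptotically E[X] ~ (c³/6)·n^{3(1−α)} = (7³/6)·n^{-1.5} → 0, so by Markov's inequality G has no triangles w.h.p.

E[X] ≈ 0.039; in regime p = Θ(1/n^{3/2}) E[X] tends to 0 (below the triangle threshold p ~ 1/n).


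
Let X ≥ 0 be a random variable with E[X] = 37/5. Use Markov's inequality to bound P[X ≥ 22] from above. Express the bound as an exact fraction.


μ = E[X] = 37/5, a = 22.
Markov: P[X ≥ 22] ≤ μ/a = (37/5)/22 = 37/110.
Numerically: ≈ 0.336.
(Since a = 22 > μ = 7.400, the bound 37/110 is < 1 and informative.)

P[X ≥ 22] ≤ 37/110 ≈ 0.336.


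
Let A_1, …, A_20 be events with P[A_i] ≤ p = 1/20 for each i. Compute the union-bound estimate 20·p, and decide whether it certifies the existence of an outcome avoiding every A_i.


Union bound: P[∪_{i=1}^{20} A_i] ≤ Σ_i P[A_i] ≤ 20·p = 20·(1/20) = 1.
Numerically: 1 ≈ 1.0000000.
Is 1 < 1? NO.
Since the bound 1 is ≥ 1, the union bound is uninformative here; it does NOT by itself certify existence.

20·p = 1 ≈ 1.0000000; existence NOT certified by the union bound.


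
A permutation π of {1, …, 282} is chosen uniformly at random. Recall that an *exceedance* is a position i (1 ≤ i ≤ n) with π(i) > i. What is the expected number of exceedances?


Write X = Σ_{i=1}^{282} X_i, where X_i = 1_{π(i) > i}.
For each fixed i, π(i) is uniform over {1, …, 282} (marginal of a uniform permutation), so P[π(i) > i] = (n − i)/n. Summing: Σ_{i=1}^{282} (n − i)/n = (0 + 1 + … + 281)/282 = 282(282 − 1)/(2·282) = (282 − 1)/2.
Hence E[X] = Σ_{i=1}^{282} (282 − i)/282 = 281/2 ≈ 140.50000.

E[X] = 281/2 = 140.50000.


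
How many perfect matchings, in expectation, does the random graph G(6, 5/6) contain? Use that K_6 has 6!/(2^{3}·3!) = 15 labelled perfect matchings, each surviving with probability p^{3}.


K_6 has 6!/(2^{3}·3!) = 15 labelled perfect matchings.
For each such perfect matching H, let X_H = 1 if all 3 edges of H are present in G. Then P[X_H = 1] = p^{3} = (5/6)^{3} = 125/216.
By linearity: E[X] = Σ_H E[X_H] = 15 · p^{3} = 15 · 125/216 = 625/72.
Numerically: E[X] ≈ 8.68056.

E[X] = 15 · (5/6)^{3} = 625/72 ≈ 8.68056.


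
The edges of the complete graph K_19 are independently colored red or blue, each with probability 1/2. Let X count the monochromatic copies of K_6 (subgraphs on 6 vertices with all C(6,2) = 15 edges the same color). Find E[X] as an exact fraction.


Let X = Σ_S X_S over the C(19, 6) = 27132 subsets S of size 6, where X_S = 1 if the K_6 on S is monochromatic.
For a fixed S, the K_6 on S has C(6, 2) = 15 edges. P[all 15 edges red] = (1/2)^15, and likewise for blue, so P[monochromatic] = 2·(1/2)^15 = 2^{1 − 15} = 1/16384.
Summing: E[X] = C(19, 6) · 2^{1 − 15} = 27132 · 1/16384 = 6783/4096.
Numerically: E[X] ≈ 1.656.

E[X] = C(19,6)·2^(1−C(6,2)) = 6783/4096 ≈ 1.656.


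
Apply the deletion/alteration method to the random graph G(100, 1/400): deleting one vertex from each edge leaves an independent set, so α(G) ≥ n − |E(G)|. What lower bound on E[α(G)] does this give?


E[|E(G)|] = C(100, 2)·p = 4950 · (1/400) = 99/8.
E[α(G)] ≥ n − E[|E(G)|] = 100 − 99/8 = 701/8.
Numerically: ≈ 87.625.
(This is only a lower bound; the true E[α(G)] may be larger.)

E[α(G)] ≥ 701/8 ≈ 87.625.


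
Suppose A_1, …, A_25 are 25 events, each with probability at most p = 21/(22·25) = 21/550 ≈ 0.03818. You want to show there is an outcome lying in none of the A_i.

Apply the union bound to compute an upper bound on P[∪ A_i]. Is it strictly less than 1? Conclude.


Union bound: P[∪_{i=1}^{25} A_i] ≤ Σ_i P[A_i] ≤ 25·p = 25·(21/550) = 21/22.
Numerically: 21/22 ≈ 0.95455.
Is 21/22 < 1? YES.
Since P[∪ A_i] ≤ 21/22 < 1, the complement has P[∩ A_i^c] ≥ 1 − 21/22 = 1/22 > 0, so some outcome avoids every A_i.

25·p = 21/22 ≈ 0.95455; existence CERTIFIED by the union bound.


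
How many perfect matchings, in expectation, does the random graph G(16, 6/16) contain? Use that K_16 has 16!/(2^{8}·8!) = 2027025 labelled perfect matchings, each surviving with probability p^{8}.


K_16 has 16!/(2^{8}·8!) = 2027025 labelled perfect matchings.
For each such perfect matching H, let X_H = 1 if all 8 edges of H are present in G. Then P[X_H = 1] = p^{8} = (3/8)^{8} = 6561/16777216.
By linearity of expectation: E[X] = Σ_H E[X_H] = 2027025 · p^{8} = 2027025 · 6561/16777216 = 13299311025/16777216.
Numerically: E[X] ≈ 792.7.

E[X] = 2027025 · (3/8)^{8} = 13299311025/16777216 ≈ 792.7.


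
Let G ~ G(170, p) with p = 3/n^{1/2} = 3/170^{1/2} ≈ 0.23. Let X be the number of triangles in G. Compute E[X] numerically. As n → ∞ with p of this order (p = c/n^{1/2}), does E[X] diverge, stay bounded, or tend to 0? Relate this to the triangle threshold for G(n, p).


Number of potential triangles: C(170, 3) = 804440.
Each occurs with probability p³ ≈ (0.23)³ ≈ 1.21812e-02.
By linearity: E[X] = C(170, 3)·p³ ≈ 804440 · 1.21812e-02 ≈ 9799.051.
Since α = 1/2 < 1, p = c/n^{1/2} ≫ 1/n is above the triangle threshold p ~ 1/n. Asymptotically E[X] ~ (c³/6)·n^{3(1−α)} = (3³/6)·n^{1.5} → ∞; triangles are abundant w.h.p.

E[X] ≈ 9799.051; in regime p = Θ(1/n^{1/2}) E[X] diverges (above the triangle threshold p ~ 1/n).


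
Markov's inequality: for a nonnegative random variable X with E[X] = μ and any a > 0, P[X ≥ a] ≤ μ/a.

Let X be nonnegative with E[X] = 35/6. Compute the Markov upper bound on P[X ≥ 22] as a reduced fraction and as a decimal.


μ = E[X] = 35/6, a = 22.
Markov: P[X ≥ 22] ≤ μ/a = (35/6)/22 = 35/132.
Numerically: ≈ 0.2652.
(Since a = 22 > μ = 5.8333, the bound 35/132 is < 1 and informative.)

P[X ≥ 22] ≤ 35/132 ≈ 0.2652.


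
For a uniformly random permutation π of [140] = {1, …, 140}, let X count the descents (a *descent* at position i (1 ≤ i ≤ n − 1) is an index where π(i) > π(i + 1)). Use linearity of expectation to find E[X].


Write X = Σ X_I over i = 1, …, 139, with X_I the indicator of one descent.
There are 139 indicators.
For each fixed i, the pair (π(i), π(i+1)) is a uniformly random ordered pair of distinct values from {1, …, 140}; by symmetry P[π(i) > π(i+1)] = 1/2.
By linearity: E[X] = 139 · (1/2) = (140 − 1) · (1/2) = 139/2 ≈ 69.50000.

E[X] = 139/2 = 69.50000.


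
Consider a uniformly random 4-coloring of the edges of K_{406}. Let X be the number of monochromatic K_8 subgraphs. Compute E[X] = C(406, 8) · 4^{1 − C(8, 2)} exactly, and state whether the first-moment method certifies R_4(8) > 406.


E[X] = C(406, 8) · 4^{1 − 28} = 17082453897995850 · 4^{−27} = 17082453897995850/18014398509481984.
As a reduced fraction: E[X] = 8541226948997925/9007199254740992 ≈ 0.94827.
Is E[X] < 1? YES.
Since E[X] < 1, there exists a 4-coloring of K_{406} with no monochromatic K_8; hence R_4(8) > 406.

E[X] = 8541226948997925/9007199254740992 ≈ 0.94827; E[X] < 1, so R_4(8) > 406.


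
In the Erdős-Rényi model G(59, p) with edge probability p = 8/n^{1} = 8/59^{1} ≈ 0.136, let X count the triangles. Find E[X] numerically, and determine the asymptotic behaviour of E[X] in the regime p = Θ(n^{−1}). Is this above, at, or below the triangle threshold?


Number of potential triangles: C(59, 3) = 32509.
Each occurs with probability p³ ≈ (0.136)³ ≈ 2.49295e-03.
By linearity: E[X] = C(59, 3)·p³ ≈ 32509 · 2.49295e-03 ≈ 81.043.
Here α = 1, so p = 8/n is exactly at the triangle threshold p ~ 1/n. Asymptotically E[X] → c³/6 = 8³/6 = 256/3 ≈ 85.333, a bounded constant. In this regime the triangle count is asymptotically Poisson(c³/6).

E[X] ≈ 81.043; in regime p = Θ(1/n^{1}) E[X] stays bounded (at the triangle threshold p ~ 1/n).


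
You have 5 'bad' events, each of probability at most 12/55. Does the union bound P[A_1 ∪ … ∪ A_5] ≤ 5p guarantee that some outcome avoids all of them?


Union bound: P[∪_{i=1}^{5} A_i] ≤ Σ_i P[A_i] ≤ 5·p = 5·(12/55) = 12/11.
Numerically: 12/11 ≈ 1.091.
Is 12/11 < 1? NO.
Since the bound 12/11 is ≥ 1, the union bound is uninformative here; it does NOT by itself certify existence.

5·p = 12/11 ≈ 1.091; existence NOT certified by the union bound.


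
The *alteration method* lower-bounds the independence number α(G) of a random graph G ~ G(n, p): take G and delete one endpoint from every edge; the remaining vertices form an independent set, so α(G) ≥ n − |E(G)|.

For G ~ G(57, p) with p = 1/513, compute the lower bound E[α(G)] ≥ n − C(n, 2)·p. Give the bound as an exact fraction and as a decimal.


E[|E(G)|] = C(57, 2)·p = 1596 · (1/513) = 28/9.
E[α(G)] ≥ n − E[|E(G)|] = 57 − 28/9 = 485/9.
Numerically: ≈ 53.88889.
(This is only a lower bound; the true E[α(G)] may be larger.)

E[α(G)] ≥ 485/9 ≈ 53.88889.


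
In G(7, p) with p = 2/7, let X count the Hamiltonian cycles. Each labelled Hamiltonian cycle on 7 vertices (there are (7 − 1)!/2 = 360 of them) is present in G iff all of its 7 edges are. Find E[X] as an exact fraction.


K_7 has (7 − 1)!/2 = 360 labelled Hamiltonian cycles.
For each such Hamiltonian cycle H, let X_H = 1 if all 7 edges of H are present in G. Then P[X_H = 1] = p^{7} = (2/7)^{7} = 128/823543.
By linearity: E[X] = Σ_H E[X_H] = 360 · p^{7} = 360 · 128/823543 = 46080/823543.
Numerically: E[X] ≈ 0.055953.

E[X] = 360 · (2/7)^{7} = 46080/823543 ≈ 0.055953.


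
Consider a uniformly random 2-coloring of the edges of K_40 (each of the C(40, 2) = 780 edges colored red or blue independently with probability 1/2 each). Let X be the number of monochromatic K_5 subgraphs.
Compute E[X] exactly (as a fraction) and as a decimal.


Let X = Σ_S X_S over the C(40, 5) = 658008 subsets S of size 5, where X_S = 1 if the K_5 on S is monochromatic.
For a fixed S, the K_5 on S has C(5, 2) = 10 edges. P[all 10 edges red] = (1/2)^10, and likewise for blue, so P[monochromatic] = 2·(1/2)^10 = 2^{1 − 10} = 1/512.
Summing: E[X] = C(40, 5) · 2^{1 − 10} = 658008 · 1/512 = 82251/64.
Numerically: E[X] ≈ 1285.17188.

E[X] = C(40,5)·2^(1−C(5,2)) = 82251/64 ≈ 1285.17188.


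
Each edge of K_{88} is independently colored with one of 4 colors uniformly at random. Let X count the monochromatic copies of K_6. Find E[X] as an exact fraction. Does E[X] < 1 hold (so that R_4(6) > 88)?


E[X] = C(88, 6) · 4^{1 − 15} = 541931236 · 4^{−14} = 541931236/268435456.
As a reduced fraction: E[X] = 135482809/67108864 ≈ 2.0189.
Is E[X] < 1? NO.
Since E[X] ≥ 1, the first-moment bound is inconclusive at n = 88; it does NOT by itself certify R_4(6) > 88.

E[X] = 135482809/67108864 ≈ 2.0189; E[X] ≥ 1; first-moment method inconclusive here.


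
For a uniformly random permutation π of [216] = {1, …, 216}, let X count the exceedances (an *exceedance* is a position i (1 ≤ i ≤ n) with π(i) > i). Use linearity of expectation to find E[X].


Write X = Σ_{i=1}^{216} X_i, where X_i = 1_{π(i) > i}.
For each fixed i, π(i) is uniform over {1, …, 216} (marginal of a uniform permutation), so P[π(i) > i] = (n − i)/n. Summing: Σ_{i=1}^{216} (n − i)/n = (0 + 1 + … + 215)/216 = 216(216 − 1)/(2·216) = (216 − 1)/2.
Hence E[X] = Σ_{i=1}^{216} (216 − i)/216 = 215/2 ≈ 107.500000.

E[X] = 215/2 = 107.500000.


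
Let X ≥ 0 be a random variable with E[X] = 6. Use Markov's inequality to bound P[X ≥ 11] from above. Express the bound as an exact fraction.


μ = E[X] = 6, a = 11.
Markov: P[X ≥ 11] ≤ μ/a = (6)/11 = 6/11.
Numerically: ≈ 0.5455.
(Since a = 11 > μ = 6.0000, the bound 6/11 is < 1 and informative.)

P[X ≥ 11] ≤ 6/11 ≈ 0.5455.


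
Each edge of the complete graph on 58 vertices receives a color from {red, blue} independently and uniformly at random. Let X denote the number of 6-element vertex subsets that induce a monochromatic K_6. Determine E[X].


Let X = Σ_S X_S over the C(58, 6) = 40475358 subsets S of size 6, where X_S = 1 if the K_6 on S is monochromatic.
For a fixed S, the K_6 on S has C(6, 2) = 15 edges. P[all 15 edges red] = (1/2)^15, and likewise for blue, so P[monochromatic] = 2·(1/2)^15 = 2^{1 − 15} = 1/16384.
By linearity of expectation: E[X] = C(58, 6) · 2^{1 − 15} = 40475358 · 1/16384 = 20237679/8192.
Numerically: E[X] ≈ 2470.41980.

E[X] = C(58,6)·2^(1−C(6,2)) = 20237679/8192 ≈ 2470.41980.


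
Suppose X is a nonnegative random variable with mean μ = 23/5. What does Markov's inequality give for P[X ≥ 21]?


μ = E[X] = 23/5, a = 21.
Markov: P[X ≥ 21] ≤ μ/a = (23/5)/21 = 23/105.
Numerically: ≈ 0.219.
(Since a = 21 > μ = 4.600, the bound 23/105 is < 1 and informative.)

P[X ≥ 21] ≤ 23/105 ≈ 0.219.


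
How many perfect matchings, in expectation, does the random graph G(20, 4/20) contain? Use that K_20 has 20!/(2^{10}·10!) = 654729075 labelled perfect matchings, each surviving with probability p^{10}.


K_20 has 20!/(2^{10}·10!) = 654729075 labelled perfect matchings.
For each such perfect matching H, let X_H = 1 if all 10 edges of H are present in G. Then P[X_H = 1] = p^{10} = (1/5)^{10} = 1/9765625.
Summing the indicators: E[X] = Σ_H E[X_H] = 654729075 · p^{10} = 654729075 · 1/9765625 = 26189163/390625.
Numerically: E[X] ≈ 67.04.

E[X] = 654729075 · (1/5)^{10} = 26189163/390625 ≈ 67.04.


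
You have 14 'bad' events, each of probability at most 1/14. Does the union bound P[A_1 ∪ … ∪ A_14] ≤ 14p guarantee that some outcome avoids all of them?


Union bound: P[∪_{i=1}^{14} A_i] ≤ Σ_i P[A_i] ≤ 14·p = 14·(1/14) = 1.
Numerically: 1 ≈ 1.000000.
Is 1 < 1? NO.
Since the bound 1 is ≥ 1, the union bound is uninformative here; it does NOT by itself certify existence.

14·p = 1 ≈ 1.000000; existence NOT certified by the union bound.


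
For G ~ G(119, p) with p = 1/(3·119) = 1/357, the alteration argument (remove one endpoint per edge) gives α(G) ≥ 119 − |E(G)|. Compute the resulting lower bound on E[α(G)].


E[|E(G)|] = C(119, 2)·p = 7021 · (1/357) = 59/3.
E[α(G)] ≥ n − E[|E(G)|] = 119 − 59/3 = 298/3.
Numerically: ≈ 99.3333.
(This is only a lower bound; the true E[α(G)] may be larger.)

E[α(G)] ≥ 298/3 ≈ 99.3333.


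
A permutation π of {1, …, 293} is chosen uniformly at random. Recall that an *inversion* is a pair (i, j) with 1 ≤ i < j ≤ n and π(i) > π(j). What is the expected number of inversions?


Write X = Σ X_I over the C(293, 2) = 42778 pairs i < j, with X_I the indicator of one inversion.
There are 42778 indicators.
For each fixed pair i < j, the values π(i) and π(j) are two distinct elements of {1, …, 293} in uniformly random order; by symmetry P[π(i) > π(j)] = 1/2.
By linearity: E[X] = 42778 · (1/2) = C(293, 2) · (1/2) = 42778/2 = 21389 ≈ 21389.00000.

E[X] = 21389 = 21389.00000.


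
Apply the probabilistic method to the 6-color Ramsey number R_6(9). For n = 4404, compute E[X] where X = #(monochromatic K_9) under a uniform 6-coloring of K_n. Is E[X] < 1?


E[X] = C(4404, 9) · 6^{1 − 36} = 1703375445537161676647015880 · 6^{−35} = 1703375445537161676647015880/1719070799748422591028658176.
As a reduced fraction: E[X] = 70973976897381736526958995/71627949989517607959527424 ≈ 0.9908699.
Is E[X] < 1? YES.
Since E[X] < 1, there exists a 6-coloring of K_{4404} with no monochromatic K_9; hence R_6(9) > 4404.

E[X] = 70973976897381736526958995/71627949989517607959527424 ≈ 0.9908699; E[X] < 1, so R_6(9) > 4404.


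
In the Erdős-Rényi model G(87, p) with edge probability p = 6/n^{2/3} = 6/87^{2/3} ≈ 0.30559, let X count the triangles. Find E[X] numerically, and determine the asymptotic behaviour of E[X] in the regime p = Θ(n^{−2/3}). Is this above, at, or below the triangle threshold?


Number of potential triangles: C(87, 3) = 105995.
Each occurs with probability p³ ≈ (0.30559)³ ≈ 2.8537455e-02.
By linearity: E[X] = C(87, 3)·p³ ≈ 105995 · 2.8537455e-02 ≈ 3024.82759.
Since α = 2/3 < 1, p = c/n^{2/3} ≫ 1/n is above the triangle threshold p ~ 1/n. Asymptotically E[X] ~ (c³/6)·n^{3(1−α)} = (6³/6)·n^{1} → ∞; triangles are abundant w.h.p.

E[X] ≈ 3024.82759; in regime p = Θ(1/n^{2/3}) E[X] diverges (above the triangle threshold p ~ 1/n).


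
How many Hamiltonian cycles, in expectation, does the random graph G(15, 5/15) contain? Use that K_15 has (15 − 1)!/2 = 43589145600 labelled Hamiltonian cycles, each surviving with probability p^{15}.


K_15 has (15 − 1)!/2 = 43589145600 labelled Hamiltonian cycles.
For each such Hamiltonian cycle H, let X_H = 1 if all 15 edges of H are present in G. Then P[X_H = 1] = p^{15} = (1/3)^{15} = 1/14348907.
Summing the indicators: E[X] = Σ_H E[X_H] = 43589145600 · p^{15} = 43589145600 · 1/14348907 = 179379200/59049.
Numerically: E[X] ≈ 3.04e+03.

E[X] = 43589145600 · (1/3)^{15} = 179379200/59049 ≈ 3.04e+03.


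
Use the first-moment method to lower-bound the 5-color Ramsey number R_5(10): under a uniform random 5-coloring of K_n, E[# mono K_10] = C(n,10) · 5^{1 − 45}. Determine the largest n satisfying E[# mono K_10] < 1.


We need C(n, 10) · 5^{1 − 45} < 1, i.e. C(n, 10) < 5^{45 − 1} = 5684341886080801486968994140625.
Check values of n near the boundary:
  n = 5386: C(5386, 10) = 5613966214234562222231428510561; 5613966214234562222231428510561 < 5684341886080801486968994140625? YES
  n = 5387: C(5387, 10) = 5624406917627224603154306376491; 5624406917627224603154306376491 < 5684341886080801486968994140625? YES
  n = 5388: C(5388, 10) = 5634865093375880654852250419586; 5634865093375880654852250419586 < 5684341886080801486968994140625? YES
  n = 5389: C(5389, 10) = 5645340767466558997768874792926; 5645340767466558997768874792926 < 5684341886080801486968994140625? YES
  n = 5390: C(5390, 10) = 5655833965919099070255434039753; 5655833965919099070255434039753 < 5684341886080801486968994140625? YES
  n = 5391: C(5391, 10) = 5666344714787188828795213697883; 5666344714787188828795213697883 < 5684341886080801486968994140625? YES
  n = 5392: C(5392, 10) = 5676873040158402483252283957448; 5676873040158402483252283957448 < 5684341886080801486968994140625? YES
  n = 5393: C(5393, 10) = 5687418968154238267170642278008; 5687418968154238267170642278008 < 5684341886080801486968994140625? NO
The largest n with C(n, 10) < 5684341886080801486968994140625 is n = 5392 (where E[X] = 5676873040158402483252283957448/5684341886080801486968994140625 ≈ 0.99869). Hence R_5(10) > 5392, i.e. R_5(10) ≥ 5393.

Largest n = 5392; hence R_5(10) > 5392.


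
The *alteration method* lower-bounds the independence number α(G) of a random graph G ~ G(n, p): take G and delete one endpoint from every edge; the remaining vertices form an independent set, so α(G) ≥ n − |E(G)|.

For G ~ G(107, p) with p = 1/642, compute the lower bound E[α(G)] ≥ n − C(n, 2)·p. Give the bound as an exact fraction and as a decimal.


E[|E(G)|] = C(107, 2)·p = 5671 · (1/642) = 53/6.
E[α(G)] ≥ n − E[|E(G)|] = 107 − 53/6 = 589/6.
Numerically: ≈ 98.16667.
(This is only a lower bound; the true E[α(G)] may be larger.)

E[α(G)] ≥ 589/6 ≈ 98.16667.


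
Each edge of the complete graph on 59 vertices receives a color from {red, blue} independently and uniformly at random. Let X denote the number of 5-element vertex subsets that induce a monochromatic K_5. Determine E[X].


Let X = Σ_S X_S over the C(59, 5) = 5006386 subsets S of size 5, where X_S = 1 if the K_5 on S is monochromatic.
For a fixed S, the K_5 on S has C(5, 2) = 10 edges. P[all 10 edges red] = (1/2)^10, and likewise for blue, so P[monochromatic] = 2·(1/2)^10 = 2^{1 − 10} = 1/512.
By linearity: E[X] = C(59, 5) · 2^{1 − 10} = 5006386 · 1/512 = 2503193/256.
Numerically: E[X] ≈ 9778.0977.

E[X] = C(59,5)·2^(1−C(5,2)) = 2503193/256 ≈ 9778.0977.


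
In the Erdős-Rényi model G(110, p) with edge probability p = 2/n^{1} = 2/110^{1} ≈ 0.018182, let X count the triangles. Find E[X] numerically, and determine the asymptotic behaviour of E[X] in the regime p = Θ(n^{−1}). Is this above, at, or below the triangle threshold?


Number of potential triangles: C(110, 3) = 215820.
Each occurs with probability p³ ≈ (0.018182)³ ≈ 6.0105184e-06.
By linearity: E[X] = C(110, 3)·p³ ≈ 215820 · 6.0105184e-06 ≈ 1.29719.
Here α = 1, so p = 2/n is exactly at the triangle threshold p ~ 1/n. Asymptotically E[X] → c³/6 = 2³/6 = 4/3 ≈ 1.33333, a bounded constant. In this regime the triangle count is asymptotically Poisson(c³/6).

E[X] ≈ 1.29719; in regime p = Θ(1/n^{1}) E[X] stays bounded (at the triangle threshold p ~ 1/n).


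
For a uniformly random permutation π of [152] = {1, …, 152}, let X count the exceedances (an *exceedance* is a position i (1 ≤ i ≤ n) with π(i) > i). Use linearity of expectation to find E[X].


Write X = Σ_{i=1}^{152} X_i, where X_i = 1_{π(i) > i}.
For each fixed i, π(i) is uniform over {1, …, 152} (marginal of a uniform permutation), so P[π(i) > i] = (n − i)/n. Summing: Σ_{i=1}^{152} (n − i)/n = (0 + 1 + … + 151)/152 = 152(152 − 1)/(2·152) = (152 − 1)/2.
Hence E[X] = Σ_{i=1}^{152} (152 − i)/152 = 151/2 ≈ 75.50000.

E[X] = 151/2 = 75.50000.


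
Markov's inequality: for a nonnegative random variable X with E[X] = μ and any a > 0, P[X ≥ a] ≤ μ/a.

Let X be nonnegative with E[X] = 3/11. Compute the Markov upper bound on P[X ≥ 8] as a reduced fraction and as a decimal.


μ = E[X] = 3/11, a = 8.
Markov: P[X ≥ 8] ≤ μ/a = (3/11)/8 = 3/88.
Numerically: ≈ 0.03409.
(Since a = 8 > μ = 0.27273, the bound 3/88 is < 1 and informative.)

P[X ≥ 8] ≤ 3/88 ≈ 0.03409.


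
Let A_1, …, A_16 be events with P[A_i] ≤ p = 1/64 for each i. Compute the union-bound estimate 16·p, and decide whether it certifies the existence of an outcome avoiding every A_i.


Union bound: P[∪_{i=1}^{16} A_i] ≤ Σ_i P[A_i] ≤ 16·p = 16·(1/64) = 1/4.
Numerically: 1/4 ≈ 0.250000.
Is 1/4 < 1? YES.
Since P[∪ A_i] ≤ 1/4 < 1, the complement has P[∩ A_i^c] ≥ 1 − 1/4 = 3/4 > 0, so some outcome avoids every A_i.

16·p = 1/4 ≈ 0.250000; existence CERTIFIED by the union bound.


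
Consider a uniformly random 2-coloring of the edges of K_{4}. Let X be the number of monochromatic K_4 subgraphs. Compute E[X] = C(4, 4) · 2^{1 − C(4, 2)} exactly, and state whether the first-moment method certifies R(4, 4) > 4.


E[X] = C(4, 4) · 2^{1 − 6} = 1 · 2^{−5} = 1/32.
As a reduced fraction: E[X] = 1/32 ≈ 0.0312.
Is E[X] < 1? YES.
Since E[X] < 1, there exists a 2-coloring of K_{4} with no monochromatic K_4; hence R(4, 4) > 4.

E[X] = 1/32 ≈ 0.0312; E[X] < 1, so R(4, 4) > 4.


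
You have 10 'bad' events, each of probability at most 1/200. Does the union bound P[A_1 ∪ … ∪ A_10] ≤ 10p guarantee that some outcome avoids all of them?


Union bound: P[∪_{i=1}^{10} A_i] ≤ Σ_i P[A_i] ≤ 10·p = 10·(1/200) = 1/20.
Numerically: 1/20 ≈ 0.0500000.
Is 1/20 < 1? YES.
Since P[∪ A_i] ≤ 1/20 < 1, the complement has P[∩ A_i^c] ≥ 1 − 1/20 = 19/20 > 0, so some outcome avoids every A_i.

10·p = 1/20 ≈ 0.0500000; existence CERTIFIED by the union bound.


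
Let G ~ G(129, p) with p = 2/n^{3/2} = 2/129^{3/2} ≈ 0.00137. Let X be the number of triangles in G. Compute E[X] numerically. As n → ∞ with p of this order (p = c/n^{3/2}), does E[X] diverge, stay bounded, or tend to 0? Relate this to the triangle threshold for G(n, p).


Number of potential triangles: C(129, 3) = 349504.
Each occurs with probability p³ ≈ (0.00137)³ ≈ 2.54353e-09.
By linearity: E[X] = C(129, 3)·p³ ≈ 349504 · 2.54353e-09 ≈ 0.001.
Since α = 3/2 > 1, p = c/n^{3/2} = o(1/n) is below the triangle threshold p ~ 1/n. Asymptotically E[X] ~ (c³/6)·n^{3(1−α)} = (2³/6)·n^{-1.5} → 0, so by Markov's inequality G has no triangles w.h.p.

E[X] ≈ 0.001; in regime p = Θ(1/n^{3/2}) E[X] tends to 0 (below the triangle threshold p ~ 1/n).


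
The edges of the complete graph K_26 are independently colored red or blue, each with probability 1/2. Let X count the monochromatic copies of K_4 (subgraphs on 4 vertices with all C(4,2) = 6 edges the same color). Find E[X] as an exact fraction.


Let X = Σ_S X_S over the C(26, 4) = 14950 subsets S of size 4, where X_S = 1 if the K_4 on S is monochromatic.
For a fixed S, the K_4 on S has C(4, 2) = 6 edges. P[all 6 edges red] = (1/2)^6, and likewise for blue, so P[monochromatic] = 2·(1/2)^6 = 2^{1 − 6} = 1/32.
Summing: E[X] = C(26, 4) · 2^{1 − 6} = 14950 · 1/32 = 7475/16.
Numerically: E[X] ≈ 467.188.

E[X] = C(26,4)·2^(1−C(4,2)) = 7475/16 ≈ 467.188.


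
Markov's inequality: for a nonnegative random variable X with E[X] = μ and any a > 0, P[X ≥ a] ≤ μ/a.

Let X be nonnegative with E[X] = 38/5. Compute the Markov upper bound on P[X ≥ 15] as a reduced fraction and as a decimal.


μ = E[X] = 38/5, a = 15.
Markov: P[X ≥ 15] ≤ μ/a = (38/5)/15 = 38/75.
Numerically: ≈ 0.506667.
(Since a = 15 > μ = 7.600000, the bound 38/75 is < 1 and informative.)

P[X ≥ 15] ≤ 38/75 ≈ 0.506667.
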